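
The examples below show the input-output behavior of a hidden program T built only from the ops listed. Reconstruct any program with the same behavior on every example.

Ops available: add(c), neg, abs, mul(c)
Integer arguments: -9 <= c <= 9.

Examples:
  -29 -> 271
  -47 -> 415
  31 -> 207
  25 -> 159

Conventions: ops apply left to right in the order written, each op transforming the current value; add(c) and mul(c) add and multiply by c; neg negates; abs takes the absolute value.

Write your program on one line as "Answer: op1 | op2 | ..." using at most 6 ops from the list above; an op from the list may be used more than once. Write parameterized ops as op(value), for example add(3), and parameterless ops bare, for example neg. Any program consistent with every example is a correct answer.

add(-5) | abs | neg | mul(-8) | add(-1)

Check, running the answer program on each example:
  -29 -> -34 -> 34 -> -34 -> 272 -> 271
  -47 -> -52 -> 52 -> -52 -> 416 -> 415
  31 -> 26 -> 26 -> -26 -> 208 -> 207
  25 -> 20 -> 20 -> -20 -> 160 -> 159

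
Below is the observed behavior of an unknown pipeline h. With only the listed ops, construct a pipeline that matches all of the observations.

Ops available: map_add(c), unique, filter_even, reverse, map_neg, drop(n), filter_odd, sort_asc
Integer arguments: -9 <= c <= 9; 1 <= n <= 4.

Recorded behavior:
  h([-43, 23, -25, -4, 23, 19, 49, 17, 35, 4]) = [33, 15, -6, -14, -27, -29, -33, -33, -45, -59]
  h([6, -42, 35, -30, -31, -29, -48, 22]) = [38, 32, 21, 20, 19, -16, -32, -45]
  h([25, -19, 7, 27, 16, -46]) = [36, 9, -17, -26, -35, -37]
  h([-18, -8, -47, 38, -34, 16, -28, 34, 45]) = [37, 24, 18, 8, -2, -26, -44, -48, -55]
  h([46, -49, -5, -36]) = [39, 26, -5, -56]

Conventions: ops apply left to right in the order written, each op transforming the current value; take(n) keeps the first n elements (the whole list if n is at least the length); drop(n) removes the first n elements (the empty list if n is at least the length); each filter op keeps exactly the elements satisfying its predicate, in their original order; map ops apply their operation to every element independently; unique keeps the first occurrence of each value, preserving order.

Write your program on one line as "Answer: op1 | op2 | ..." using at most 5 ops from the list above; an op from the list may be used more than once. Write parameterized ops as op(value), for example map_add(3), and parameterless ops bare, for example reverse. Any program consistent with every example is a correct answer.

reverse | sort_asc | map_neg | map_add(-8) | map_add(-2)

Check, running the answer program on each example:
  [-43, 23, -25, -4, 23, 19, 49, 17, 35, 4] -> [4, 35, 17, 49, 19, 23, -4, -25, 23, -43] -> [-43, -25, -4, 4, 17, 19, 23, 23, 35, 49] -> [43, 25, 4, -4, -17, -19, -23, -23, -35, -49] -> [35, 17, -4, -12, -25, -27, -31, -31, -43, -57] -> [33, 15, -6, -14, -27, -29, -33, -33, -45, -59]
  [6, -42, 35, -30, -31, -29, -48, 22] -> [22, -48, -29, -31, -30, 35, -42, 6] -> [-48, -42, -31, -30, -29, 6, 22, 35] -> [48, 42, 31, 30, 29, -6, -22, -35] -> [40, 34, 23, 22, 21, -14, -30, -43] -> [38, 32, 21, 20, 19, -16, -32, -45]
  [25, -19, 7, 27, 16, -46] -> [-46, 16, 27, 7, -19, 25] -> [-46, -19, 7, 16, 25, 27] -> [46, 19, -7, -16, -25, -27] -> [38, 11, -15, -24, -33, -35] -> [36, 9, -17, -26, -35, -37]
  [-18, -8, -47, 38, -34, 16, -28, 34, 45] -> [45, 34, -28, 16, -34, 38, -47, -8, -18] -> [-47, -34, -28, -18, -8, 16, 34, 38, 45] -> [47, 34, 28, 18, 8, -16, -34, -38, -45] -> [39, 26, 20, 10, 0, -24, -42, -46, -53] -> [37, 24, 18, 8, -2, -26, -44, -48, -55]
  [46, -49, -5, -36] -> [-36, -5, -49, 46] -> [-49, -36, -5, 46] -> [49, 36, 5, -46] -> [41, 28, -3, -54] -> [39, 26, -5, -56]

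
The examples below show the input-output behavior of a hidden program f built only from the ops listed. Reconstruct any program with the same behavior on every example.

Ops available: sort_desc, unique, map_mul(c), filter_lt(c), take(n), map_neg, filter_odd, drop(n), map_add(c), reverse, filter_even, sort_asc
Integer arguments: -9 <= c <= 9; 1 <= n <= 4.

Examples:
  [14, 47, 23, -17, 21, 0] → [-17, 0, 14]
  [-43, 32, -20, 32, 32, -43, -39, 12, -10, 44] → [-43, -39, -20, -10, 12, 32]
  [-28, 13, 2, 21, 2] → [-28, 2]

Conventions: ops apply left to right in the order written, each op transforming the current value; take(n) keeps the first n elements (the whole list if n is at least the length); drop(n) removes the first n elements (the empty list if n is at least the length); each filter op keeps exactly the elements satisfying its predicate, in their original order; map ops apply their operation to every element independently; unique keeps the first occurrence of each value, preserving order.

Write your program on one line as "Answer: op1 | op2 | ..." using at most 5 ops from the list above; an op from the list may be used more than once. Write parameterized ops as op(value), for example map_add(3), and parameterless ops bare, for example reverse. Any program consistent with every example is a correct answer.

sort_desc | drop(3) | unique | sort_asc

Check, running the answer program on each example:
  [14, 47, 23, -17, 21, 0] -> [47, 23, 21, 14, 0, -17] -> [14, 0, -17] -> [14, 0, -17] -> [-17, 0, 14]
  [-43, 32, -20, 32, 32, -43, -39, 12, -10, 44] -> [44, 32, 32, 32, 12, -10, -20, -39, -43, -43] -> [32, 12, -10, -20, -39, -43, -43] -> [32, 12, -10, -20, -39, -43] -> [-43, -39, -20, -10, 12, 32]
  [-28, 13, 2, 21, 2] -> [21, 13, 2, 2, -28] -> [2, -28] -> [2, -28] -> [-28, 2]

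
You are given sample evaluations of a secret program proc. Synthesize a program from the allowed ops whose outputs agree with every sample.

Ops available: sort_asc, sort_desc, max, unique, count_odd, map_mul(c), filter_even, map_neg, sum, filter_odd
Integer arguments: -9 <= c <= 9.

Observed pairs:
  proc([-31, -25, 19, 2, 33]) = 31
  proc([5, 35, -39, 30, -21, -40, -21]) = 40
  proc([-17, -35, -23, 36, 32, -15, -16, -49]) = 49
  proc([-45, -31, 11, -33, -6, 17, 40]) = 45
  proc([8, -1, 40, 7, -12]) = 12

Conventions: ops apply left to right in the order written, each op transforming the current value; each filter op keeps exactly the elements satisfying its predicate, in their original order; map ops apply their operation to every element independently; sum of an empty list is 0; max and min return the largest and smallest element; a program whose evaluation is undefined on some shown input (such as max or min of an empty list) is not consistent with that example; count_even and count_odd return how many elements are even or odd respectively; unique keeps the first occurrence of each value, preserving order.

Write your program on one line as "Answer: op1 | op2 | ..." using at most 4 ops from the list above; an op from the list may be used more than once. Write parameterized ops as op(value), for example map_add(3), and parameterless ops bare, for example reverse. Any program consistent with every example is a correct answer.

sort_asc | unique | map_neg | max

Check, running the answer program on each example:
  [-31, -25, 19, 2, 33] -> [-31, -25, 2, 19, 33] -> [-31, -25, 2, 19, 33] -> [31, 25, -2, -19, -33] -> 31
  [5, 35, -39, 30, -21, -40, -21] -> [-40, -39, -21, -21, 5, 30, 35] -> [-40, -39, -21, 5, 30, 35] -> [40, 39, 21, -5, -30, -35] -> 40
  [-17, -35, -23, 36, 32, -15, -16, -49] -> [-49, -35, -23, -17, -16, -15, 32, 36] -> [-49, -35, -23, -17, -16, -15, 32, 36] -> [49, 35, 23, 17, 16, 15, -32, -36] -> 49
  [-45, -31, 11, -33, -6, 17, 40] -> [-45, -33, -31, -6, 11, 17, 40] -> [-45, -33, -31, -6, 11, 17, 40] -> [45, 33, 31, 6, -11, -17, -40] -> 45
  [8, -1, 40, 7, -12] -> [-12, -1, 7, 8, 40] -> [-12, -1, 7, 8, 40] -> [12, 1, -7, -8, -40] -> 12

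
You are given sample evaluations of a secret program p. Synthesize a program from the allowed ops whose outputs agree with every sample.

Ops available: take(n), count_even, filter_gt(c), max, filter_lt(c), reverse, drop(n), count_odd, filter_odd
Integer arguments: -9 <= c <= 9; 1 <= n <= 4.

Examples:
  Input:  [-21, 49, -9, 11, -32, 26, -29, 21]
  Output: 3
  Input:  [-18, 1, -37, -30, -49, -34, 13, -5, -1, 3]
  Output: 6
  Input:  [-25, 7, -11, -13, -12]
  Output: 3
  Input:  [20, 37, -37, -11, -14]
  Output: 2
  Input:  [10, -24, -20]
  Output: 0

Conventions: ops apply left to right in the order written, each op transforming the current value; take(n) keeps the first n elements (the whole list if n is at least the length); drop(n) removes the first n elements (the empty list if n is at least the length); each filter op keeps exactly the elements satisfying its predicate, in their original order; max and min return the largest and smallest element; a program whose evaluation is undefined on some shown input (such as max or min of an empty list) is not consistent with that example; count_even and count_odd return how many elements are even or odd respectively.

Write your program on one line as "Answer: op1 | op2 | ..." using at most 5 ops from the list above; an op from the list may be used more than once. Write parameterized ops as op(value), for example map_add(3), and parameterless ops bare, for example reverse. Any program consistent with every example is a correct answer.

filter_odd | reverse | filter_lt(7) | count_odd

Check, running the answer program on each example:
  [-21, 49, -9, 11, -32, 26, -29, 21] -> [-21, 49, -9, 11, -29, 21] -> [21, -29, 11, -9, 49, -21] -> [-29, -9, -21] -> 3
  [-18, 1, -37, -30, -49, -34, 13, -5, -1, 3] -> [1, -37, -49, 13, -5, -1, 3] -> [3, -1, -5, 13, -49, -37, 1] -> [3, -1, -5, -49, -37, 1] -> 6
  [-25, 7, -11, -13, -12] -> [-25, 7, -11, -13] -> [-13, -11, 7, -25] -> [-13, -11, -25] -> 3
  [20, 37, -37, -11, -14] -> [37, -37, -11] -> [-11, -37, 37] -> [-11, -37] -> 2
  [10, -24, -20] -> [] -> [] -> [] -> 0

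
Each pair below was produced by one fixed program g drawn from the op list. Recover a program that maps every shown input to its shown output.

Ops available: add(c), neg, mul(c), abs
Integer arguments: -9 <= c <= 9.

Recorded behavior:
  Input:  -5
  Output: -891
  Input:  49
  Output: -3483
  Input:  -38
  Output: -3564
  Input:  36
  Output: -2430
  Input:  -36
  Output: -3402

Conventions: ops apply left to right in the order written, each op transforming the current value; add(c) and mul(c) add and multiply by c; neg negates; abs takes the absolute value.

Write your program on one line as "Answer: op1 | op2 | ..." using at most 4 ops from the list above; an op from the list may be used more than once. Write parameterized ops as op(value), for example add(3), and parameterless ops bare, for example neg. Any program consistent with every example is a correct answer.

add(-6) | mul(-9) | abs | mul(-9)

Check, running the answer program on each example:
  -5 -> -11 -> 99 -> 99 -> -891
  49 -> 43 -> -387 -> 387 -> -3483
  -38 -> -44 -> 396 -> 396 -> -3564
  36 -> 30 -> -270 -> 270 -> -2430
  -36 -> -42 -> 378 -> 378 -> -3402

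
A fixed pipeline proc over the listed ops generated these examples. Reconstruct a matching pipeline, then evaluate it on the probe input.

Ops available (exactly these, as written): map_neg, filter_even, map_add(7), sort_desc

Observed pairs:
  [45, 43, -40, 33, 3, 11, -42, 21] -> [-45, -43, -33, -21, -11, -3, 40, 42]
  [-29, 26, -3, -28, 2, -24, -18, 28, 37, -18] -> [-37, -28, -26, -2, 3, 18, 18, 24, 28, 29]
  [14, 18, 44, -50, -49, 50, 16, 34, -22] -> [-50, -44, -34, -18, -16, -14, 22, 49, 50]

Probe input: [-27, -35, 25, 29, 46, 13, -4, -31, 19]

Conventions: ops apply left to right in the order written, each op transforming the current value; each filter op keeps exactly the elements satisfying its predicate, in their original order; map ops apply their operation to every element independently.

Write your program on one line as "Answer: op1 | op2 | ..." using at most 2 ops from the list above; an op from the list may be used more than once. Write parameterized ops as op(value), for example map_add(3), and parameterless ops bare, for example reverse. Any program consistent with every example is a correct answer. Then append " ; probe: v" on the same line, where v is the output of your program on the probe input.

sort_desc | map_neg ; probe: [-46, -29, -25, -19, -13, 4, 27, 31, 35]

Check, running the answer program on each example:
  [45, 43, -40, 33, 3, 11, -42, 21] -> [45, 43, 33, 21, 11, 3, -40, -42] -> [-45, -43, -33, -21, -11, -3, 40, 42]
  [-29, 26, -3, -28, 2, -24, -18, 28, 37, -18] -> [37, 28, 26, 2, -3, -18, -18, -24, -28, -29] -> [-37, -28, -26, -2, 3, 18, 18, 24, 28, 29]
  [14, 18, 44, -50, -49, 50, 16, 34, -22] -> [50, 44, 34, 18, 16, 14, -22, -49, -50] -> [-50, -44, -34, -18, -16, -14, 22, 49, 50]
  probe: [-27, -35, 25, 29, 46, 13, -4, -31, 19] -> [46, 29, 25, 19, 13, -4, -27, -31, -35] -> [-46, -29, -25, -19, -13, 4, 27, 31, 35]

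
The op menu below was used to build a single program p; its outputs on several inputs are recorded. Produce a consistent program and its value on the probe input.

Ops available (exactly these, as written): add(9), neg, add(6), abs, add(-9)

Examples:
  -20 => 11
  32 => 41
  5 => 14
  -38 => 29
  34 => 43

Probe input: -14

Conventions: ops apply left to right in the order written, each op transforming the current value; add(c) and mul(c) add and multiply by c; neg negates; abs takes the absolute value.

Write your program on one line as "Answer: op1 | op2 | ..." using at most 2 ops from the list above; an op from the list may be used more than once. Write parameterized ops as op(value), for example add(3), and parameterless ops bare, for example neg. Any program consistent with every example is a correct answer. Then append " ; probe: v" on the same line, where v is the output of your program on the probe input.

add(9) | abs ; probe: 5

Check, running the answer program on each example:
  -20 -> -11 -> 11
  32 -> 41 -> 41
  5 -> 14 -> 14
  -38 -> -29 -> 29
  34 -> 43 -> 43
  probe: -14 -> -5 -> 5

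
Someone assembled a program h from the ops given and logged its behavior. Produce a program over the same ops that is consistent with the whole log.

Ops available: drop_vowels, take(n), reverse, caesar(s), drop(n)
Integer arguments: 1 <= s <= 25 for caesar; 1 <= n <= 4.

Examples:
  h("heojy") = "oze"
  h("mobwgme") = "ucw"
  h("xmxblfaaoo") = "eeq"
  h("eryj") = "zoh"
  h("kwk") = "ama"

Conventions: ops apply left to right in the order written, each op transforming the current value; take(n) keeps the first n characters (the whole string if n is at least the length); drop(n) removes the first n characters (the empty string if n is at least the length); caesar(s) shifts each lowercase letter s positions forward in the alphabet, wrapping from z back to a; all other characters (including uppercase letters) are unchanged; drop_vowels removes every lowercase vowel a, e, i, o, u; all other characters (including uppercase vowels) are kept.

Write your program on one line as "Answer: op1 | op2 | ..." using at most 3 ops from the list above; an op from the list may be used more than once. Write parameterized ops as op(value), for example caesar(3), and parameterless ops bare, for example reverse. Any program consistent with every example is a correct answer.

reverse | take(3) | caesar(16)

Check, running the answer program on each example:
  "heojy" -> "yjoeh" -> "yjo" -> "oze"
  "mobwgme" -> "emgwbom" -> "emg" -> "ucw"
  "xmxblfaaoo" -> "ooaaflbxmx" -> "ooa" -> "eeq"
  "eryj" -> "jyre" -> "jyr" -> "zoh"
  "kwk" -> "kwk" -> "kwk" -> "ama"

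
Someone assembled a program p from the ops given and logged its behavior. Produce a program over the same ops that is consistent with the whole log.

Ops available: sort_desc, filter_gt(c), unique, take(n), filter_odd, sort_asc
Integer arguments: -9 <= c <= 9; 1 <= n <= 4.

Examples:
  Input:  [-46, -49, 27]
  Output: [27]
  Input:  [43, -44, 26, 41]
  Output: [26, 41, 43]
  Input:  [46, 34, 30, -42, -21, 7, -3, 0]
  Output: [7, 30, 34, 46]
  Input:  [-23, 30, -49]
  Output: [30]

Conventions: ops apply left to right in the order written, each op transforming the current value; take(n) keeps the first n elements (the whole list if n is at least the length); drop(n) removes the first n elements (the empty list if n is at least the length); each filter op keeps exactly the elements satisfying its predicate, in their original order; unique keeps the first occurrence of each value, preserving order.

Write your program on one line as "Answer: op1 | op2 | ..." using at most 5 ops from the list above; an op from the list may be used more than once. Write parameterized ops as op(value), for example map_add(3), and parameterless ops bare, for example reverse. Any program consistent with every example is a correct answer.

filter_gt(-1) | sort_desc | filter_gt(1) | sort_asc

Check, running the answer program on each example:
  [-46, -49, 27] -> [27] -> [27] -> [27] -> [27]
  [43, -44, 26, 41] -> [43, 26, 41] -> [43, 41, 26] -> [43, 41, 26] -> [26, 41, 43]
  [46, 34, 30, -42, -21, 7, -3, 0] -> [46, 34, 30, 7, 0] -> [46, 34, 30, 7, 0] -> [46, 34, 30, 7] -> [7, 30, 34, 46]
  [-23, 30, -49] -> [30] -> [30] -> [30] -> [30]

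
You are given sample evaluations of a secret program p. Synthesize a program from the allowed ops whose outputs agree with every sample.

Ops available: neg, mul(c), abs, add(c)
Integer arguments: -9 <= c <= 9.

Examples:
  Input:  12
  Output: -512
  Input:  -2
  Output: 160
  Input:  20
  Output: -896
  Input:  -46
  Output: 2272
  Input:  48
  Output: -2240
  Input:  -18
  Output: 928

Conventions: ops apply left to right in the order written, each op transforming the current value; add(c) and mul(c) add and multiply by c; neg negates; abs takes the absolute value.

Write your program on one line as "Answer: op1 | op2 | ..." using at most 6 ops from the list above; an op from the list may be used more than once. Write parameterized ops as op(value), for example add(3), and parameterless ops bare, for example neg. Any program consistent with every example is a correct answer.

neg | mul(6) | add(2) | add(6) | mul(-8) | neg

Check, running the answer program on each example:
  12 -> -12 -> -72 -> -70 -> -64 -> 512 -> -512
  -2 -> 2 -> 12 -> 14 -> 20 -> -160 -> 160
  20 -> -20 -> -120 -> -118 -> -112 -> 896 -> -896
  -46 -> 46 -> 276 -> 278 -> 284 -> -2272 -> 2272
  48 -> -48 -> -288 -> -286 -> -280 -> 2240 -> -2240
  -18 -> 18 -> 108 -> 110 -> 116 -> -928 -> 928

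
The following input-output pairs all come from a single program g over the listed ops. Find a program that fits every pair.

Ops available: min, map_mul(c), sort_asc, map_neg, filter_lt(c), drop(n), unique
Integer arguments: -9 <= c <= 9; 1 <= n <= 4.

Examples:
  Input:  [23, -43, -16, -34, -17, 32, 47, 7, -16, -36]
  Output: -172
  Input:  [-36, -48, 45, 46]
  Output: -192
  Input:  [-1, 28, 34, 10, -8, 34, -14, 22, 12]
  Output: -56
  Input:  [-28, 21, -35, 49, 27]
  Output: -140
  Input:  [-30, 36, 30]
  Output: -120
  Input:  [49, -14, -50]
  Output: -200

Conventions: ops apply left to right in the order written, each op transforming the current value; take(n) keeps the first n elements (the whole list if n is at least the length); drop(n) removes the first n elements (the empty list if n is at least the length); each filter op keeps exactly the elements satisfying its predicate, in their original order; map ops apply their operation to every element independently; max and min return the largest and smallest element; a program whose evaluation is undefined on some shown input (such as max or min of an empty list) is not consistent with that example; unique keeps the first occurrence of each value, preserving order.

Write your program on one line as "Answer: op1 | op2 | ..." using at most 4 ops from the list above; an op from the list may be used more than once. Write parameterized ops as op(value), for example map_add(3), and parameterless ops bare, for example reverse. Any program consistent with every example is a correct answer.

map_mul(-4) | sort_asc | map_neg | min

Check, running the answer program on each example:
  [23, -43, -16, -34, -17, 32, 47, 7, -16, -36] -> [-92, 172, 64, 136, 68, -128, -188, -28, 64, 144] -> [-188, -128, -92, -28, 64, 64, 68, 136, 144, 172] -> [188, 128, 92, 28, -64, -64, -68, -136, -144, -172] -> -172
  [-36, -48, 45, 46] -> [144, 192, -180, -184] -> [-184, -180, 144, 192] -> [184, 180, -144, -192] -> -192
  [-1, 28, 34, 10, -8, 34, -14, 22, 12] -> [4, -112, -136, -40, 32, -136, 56, -88, -48] -> [-136, -136, -112, -88, -48, -40, 4, 32, 56] -> [136, 136, 112, 88, 48, 40, -4, -32, -56] -> -56
  [-28, 21, -35, 49, 27] -> [112, -84, 140, -196, -108] -> [-196, -108, -84, 112, 140] -> [196, 108, 84, -112, -140] -> -140
  [-30, 36, 30] -> [120, -144, -120] -> [-144, -120, 120] -> [144, 120, -120] -> -120
  [49, -14, -50] -> [-196, 56, 200] -> [-196, 56, 200] -> [196, -56, -200] -> -200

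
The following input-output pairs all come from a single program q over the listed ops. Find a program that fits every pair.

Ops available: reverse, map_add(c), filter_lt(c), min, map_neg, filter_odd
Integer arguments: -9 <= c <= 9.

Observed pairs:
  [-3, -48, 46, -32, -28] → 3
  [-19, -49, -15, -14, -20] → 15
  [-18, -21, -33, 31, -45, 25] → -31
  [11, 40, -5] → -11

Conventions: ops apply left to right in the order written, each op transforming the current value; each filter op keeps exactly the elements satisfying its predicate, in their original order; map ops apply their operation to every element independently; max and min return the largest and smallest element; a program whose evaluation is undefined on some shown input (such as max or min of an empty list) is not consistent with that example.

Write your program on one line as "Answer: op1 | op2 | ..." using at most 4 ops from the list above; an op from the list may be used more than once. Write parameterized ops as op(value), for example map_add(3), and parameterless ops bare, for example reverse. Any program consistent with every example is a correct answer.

map_neg | filter_odd | reverse | min

Check, running the answer program on each example:
  [-3, -48, 46, -32, -28] -> [3, 48, -46, 32, 28] -> [3] -> [3] -> 3
  [-19, -49, -15, -14, -20] -> [19, 49, 15, 14, 20] -> [19, 49, 15] -> [15, 49, 19] -> 15
  [-18, -21, -33, 31, -45, 25] -> [18, 21, 33, -31, 45, -25] -> [21, 33, -31, 45, -25] -> [-25, 45, -31, 33, 21] -> -31
  [11, 40, -5] -> [-11, -40, 5] -> [-11, 5] -> [5, -11] -> -11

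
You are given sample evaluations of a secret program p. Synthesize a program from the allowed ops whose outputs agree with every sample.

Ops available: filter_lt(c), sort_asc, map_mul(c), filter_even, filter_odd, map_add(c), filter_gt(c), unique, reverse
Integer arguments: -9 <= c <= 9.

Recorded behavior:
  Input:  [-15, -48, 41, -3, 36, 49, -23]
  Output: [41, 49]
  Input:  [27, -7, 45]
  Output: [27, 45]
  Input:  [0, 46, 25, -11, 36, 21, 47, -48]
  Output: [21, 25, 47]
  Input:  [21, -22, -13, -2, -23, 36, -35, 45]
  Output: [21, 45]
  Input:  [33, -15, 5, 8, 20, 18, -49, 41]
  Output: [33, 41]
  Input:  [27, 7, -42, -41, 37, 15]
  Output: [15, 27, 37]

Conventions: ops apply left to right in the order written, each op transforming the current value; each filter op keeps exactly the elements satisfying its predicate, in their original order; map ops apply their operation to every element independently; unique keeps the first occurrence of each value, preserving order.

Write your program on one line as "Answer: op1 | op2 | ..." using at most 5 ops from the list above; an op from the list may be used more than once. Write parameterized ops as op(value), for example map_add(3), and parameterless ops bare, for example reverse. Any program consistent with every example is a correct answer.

reverse | filter_gt(-6) | sort_asc | filter_gt(7) | filter_odd

Check, running the answer program on each example:
  [-15, -48, 41, -3, 36, 49, -23] -> [-23, 49, 36, -3, 41, -48, -15] -> [49, 36, -3, 41] -> [-3, 36, 41, 49] -> [36, 41, 49] -> [41, 49]
  [27, -7, 45] -> [45, -7, 27] -> [45, 27] -> [27, 45] -> [27, 45] -> [27, 45]
  [0, 46, 25, -11, 36, 21, 47, -48] -> [-48, 47, 21, 36, -11, 25, 46, 0] -> [47, 21, 36, 25, 46, 0] -> [0, 21, 25, 36, 46, 47] -> [21, 25, 36, 46, 47] -> [21, 25, 47]
  [21, -22, -13, -2, -23, 36, -35, 45] -> [45, -35, 36, -23, -2, -13, -22, 21] -> [45, 36, -2, 21] -> [-2, 21, 36, 45] -> [21, 36, 45] -> [21, 45]
  [33, -15, 5, 8, 20, 18, -49, 41] -> [41, -49, 18, 20, 8, 5, -15, 33] -> [41, 18, 20, 8, 5, 33] -> [5, 8, 18, 20, 33, 41] -> [8, 18, 20, 33, 41] -> [33, 41]
  [27, 7, -42, -41, 37, 15] -> [15, 37, -41, -42, 7, 27] -> [15, 37, 7, 27] -> [7, 15, 27, 37] -> [15, 27, 37] -> [15, 27, 37]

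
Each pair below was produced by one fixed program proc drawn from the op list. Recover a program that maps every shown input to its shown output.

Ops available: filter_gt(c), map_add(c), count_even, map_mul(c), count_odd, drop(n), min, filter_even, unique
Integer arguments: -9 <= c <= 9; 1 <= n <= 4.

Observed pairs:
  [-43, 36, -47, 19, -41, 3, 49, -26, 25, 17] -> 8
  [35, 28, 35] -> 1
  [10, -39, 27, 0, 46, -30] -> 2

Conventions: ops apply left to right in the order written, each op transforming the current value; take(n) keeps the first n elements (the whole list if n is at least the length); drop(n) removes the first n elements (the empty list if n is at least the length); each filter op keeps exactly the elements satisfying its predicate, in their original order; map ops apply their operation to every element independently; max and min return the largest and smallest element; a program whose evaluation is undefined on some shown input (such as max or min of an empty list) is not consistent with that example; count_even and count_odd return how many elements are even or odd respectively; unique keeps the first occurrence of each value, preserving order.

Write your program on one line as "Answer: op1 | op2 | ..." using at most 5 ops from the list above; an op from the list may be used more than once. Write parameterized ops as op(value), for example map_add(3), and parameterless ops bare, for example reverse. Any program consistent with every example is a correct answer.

map_add(-6) | unique | map_add(6) | count_odd

Check, running the answer program on each example:
  [-43, 36, -47, 19, -41, 3, 49, -26, 25, 17] -> [-49, 30, -53, 13, -47, -3, 43, -32, 19, 11] -> [-49, 30, -53, 13, -47, -3, 43, -32, 19, 11] -> [-43, 36, -47, 19, -41, 3, 49, -26, 25, 17] -> 8
  [35, 28, 35] -> [29, 22, 29] -> [29, 22] -> [35, 28] -> 1
  [10, -39, 27, 0, 46, -30] -> [4, -45, 21, -6, 40, -36] -> [4, -45, 21, -6, 40, -36] -> [10, -39, 27, 0, 46, -30] -> 2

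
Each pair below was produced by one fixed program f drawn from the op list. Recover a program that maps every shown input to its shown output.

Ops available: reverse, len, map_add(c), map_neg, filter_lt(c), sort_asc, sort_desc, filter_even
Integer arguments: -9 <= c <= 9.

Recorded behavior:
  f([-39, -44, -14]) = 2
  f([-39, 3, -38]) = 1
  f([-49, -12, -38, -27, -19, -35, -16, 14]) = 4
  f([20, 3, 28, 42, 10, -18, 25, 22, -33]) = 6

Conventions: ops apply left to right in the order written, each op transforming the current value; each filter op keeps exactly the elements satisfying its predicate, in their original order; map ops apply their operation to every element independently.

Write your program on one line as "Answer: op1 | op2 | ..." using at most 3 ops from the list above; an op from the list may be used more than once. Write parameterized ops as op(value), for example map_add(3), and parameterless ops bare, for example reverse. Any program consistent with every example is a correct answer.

reverse | filter_even | len

Check, running the answer program on each example:
  [-39, -44, -14] -> [-14, -44, -39] -> [-14, -44] -> 2
  [-39, 3, -38] -> [-38, 3, -39] -> [-38] -> 1
  [-49, -12, -38, -27, -19, -35, -16, 14] -> [14, -16, -35, -19, -27, -38, -12, -49] -> [14, -16, -38, -12] -> 4
  [20, 3, 28, 42, 10, -18, 25, 22, -33] -> [-33, 22, 25, -18, 10, 42, 28, 3, 20] -> [22, -18, 10, 42, 28, 20] -> 6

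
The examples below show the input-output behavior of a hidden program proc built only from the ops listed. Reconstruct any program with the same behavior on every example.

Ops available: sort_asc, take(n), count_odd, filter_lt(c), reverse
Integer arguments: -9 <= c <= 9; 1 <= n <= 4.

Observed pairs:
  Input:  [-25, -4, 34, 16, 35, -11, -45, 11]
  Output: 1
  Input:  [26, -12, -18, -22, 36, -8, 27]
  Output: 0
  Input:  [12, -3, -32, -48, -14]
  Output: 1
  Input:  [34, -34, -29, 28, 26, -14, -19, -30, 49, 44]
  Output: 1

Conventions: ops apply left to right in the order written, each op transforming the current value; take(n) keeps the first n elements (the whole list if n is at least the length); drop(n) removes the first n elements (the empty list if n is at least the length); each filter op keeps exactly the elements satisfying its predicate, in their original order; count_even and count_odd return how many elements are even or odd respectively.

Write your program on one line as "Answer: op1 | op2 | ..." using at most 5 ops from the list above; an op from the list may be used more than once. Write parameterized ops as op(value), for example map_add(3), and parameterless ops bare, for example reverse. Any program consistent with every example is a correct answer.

take(4) | take(3) | sort_asc | count_odd

Check, running the answer program on each example:
  [-25, -4, 34, 16, 35, -11, -45, 11] -> [-25, -4, 34, 16] -> [-25, -4, 34] -> [-25, -4, 34] -> 1
  [26, -12, -18, -22, 36, -8, 27] -> [26, -12, -18, -22] -> [26, -12, -18] -> [-18, -12, 26] -> 0
  [12, -3, -32, -48, -14] -> [12, -3, -32, -48] -> [12, -3, -32] -> [-32, -3, 12] -> 1
  [34, -34, -29, 28, 26, -14, -19, -30, 49, 44] -> [34, -34, -29, 28] -> [34, -34, -29] -> [-34, -29, 34] -> 1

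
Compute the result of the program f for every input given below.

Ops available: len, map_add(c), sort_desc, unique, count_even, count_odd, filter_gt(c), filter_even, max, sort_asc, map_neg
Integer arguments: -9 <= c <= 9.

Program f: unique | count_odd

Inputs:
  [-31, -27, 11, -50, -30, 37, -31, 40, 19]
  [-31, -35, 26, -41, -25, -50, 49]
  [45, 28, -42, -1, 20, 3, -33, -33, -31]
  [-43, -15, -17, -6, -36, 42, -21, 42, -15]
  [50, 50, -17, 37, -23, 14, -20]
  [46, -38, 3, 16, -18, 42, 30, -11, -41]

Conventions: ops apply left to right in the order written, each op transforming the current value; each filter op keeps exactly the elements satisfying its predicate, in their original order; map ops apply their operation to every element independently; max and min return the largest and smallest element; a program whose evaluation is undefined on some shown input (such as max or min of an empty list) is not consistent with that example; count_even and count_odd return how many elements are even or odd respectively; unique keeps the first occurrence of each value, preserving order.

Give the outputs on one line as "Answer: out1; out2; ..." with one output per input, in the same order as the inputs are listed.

5; 5; 5; 4; 3; 3

Execution, op by op:
  [-31, -27, 11, -50, -30, 37, -31, 40, 19] -> [-31, -27, 11, -50, -30, 37, 40, 19] -> 5
  [-31, -35, 26, -41, -25, -50, 49] -> [-31, -35, 26, -41, -25, -50, 49] -> 5
  [45, 28, -42, -1, 20, 3, -33, -33, -31] -> [45, 28, -42, -1, 20, 3, -33, -31] -> 5
  [-43, -15, -17, -6, -36, 42, -21, 42, -15] -> [-43, -15, -17, -6, -36, 42, -21] -> 4
  [50, 50, -17, 37, -23, 14, -20] -> [50, -17, 37, -23, 14, -20] -> 3
  [46, -38, 3, 16, -18, 42, 30, -11, -41] -> [46, -38, 3, 16, -18, 42, 30, -11, -41] -> 3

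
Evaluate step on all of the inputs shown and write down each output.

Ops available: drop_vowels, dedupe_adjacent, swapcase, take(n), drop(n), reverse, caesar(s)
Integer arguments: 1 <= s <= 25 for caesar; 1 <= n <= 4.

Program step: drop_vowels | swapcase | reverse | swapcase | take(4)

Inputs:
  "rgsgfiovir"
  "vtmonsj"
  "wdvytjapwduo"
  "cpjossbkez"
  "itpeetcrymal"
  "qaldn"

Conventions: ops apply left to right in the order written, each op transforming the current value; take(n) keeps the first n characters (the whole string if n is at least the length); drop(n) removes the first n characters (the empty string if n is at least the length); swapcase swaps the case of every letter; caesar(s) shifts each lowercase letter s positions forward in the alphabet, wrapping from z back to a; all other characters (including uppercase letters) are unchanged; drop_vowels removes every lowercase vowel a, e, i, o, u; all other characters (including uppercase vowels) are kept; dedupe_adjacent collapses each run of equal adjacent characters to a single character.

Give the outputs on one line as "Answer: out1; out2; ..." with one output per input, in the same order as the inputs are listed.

"rvfg"; "jsnm"; "dwpj"; "zkbs"; "lmyr"; "ndlq"

Execution, op by op:
  "rgsgfiovir" -> "rgsgfvr" -> "RGSGFVR" -> "RVFGSGR" -> "rvfgsgr" -> "rvfg"
  "vtmonsj" -> "vtmnsj" -> "VTMNSJ" -> "JSNMTV" -> "jsnmtv" -> "jsnm"
  "wdvytjapwduo" -> "wdvytjpwd" -> "WDVYTJPWD" -> "DWPJTYVDW" -> "dwpjtyvdw" -> "dwpj"
  "cpjossbkez" -> "cpjssbkz" -> "CPJSSBKZ" -> "ZKBSSJPC" -> "zkbssjpc" -> "zkbs"
  "itpeetcrymal" -> "tptcryml" -> "TPTCRYML" -> "LMYRCTPT" -> "lmyrctpt" -> "lmyr"
  "qaldn" -> "qldn" -> "QLDN" -> "NDLQ" -> "ndlq" -> "ndlq"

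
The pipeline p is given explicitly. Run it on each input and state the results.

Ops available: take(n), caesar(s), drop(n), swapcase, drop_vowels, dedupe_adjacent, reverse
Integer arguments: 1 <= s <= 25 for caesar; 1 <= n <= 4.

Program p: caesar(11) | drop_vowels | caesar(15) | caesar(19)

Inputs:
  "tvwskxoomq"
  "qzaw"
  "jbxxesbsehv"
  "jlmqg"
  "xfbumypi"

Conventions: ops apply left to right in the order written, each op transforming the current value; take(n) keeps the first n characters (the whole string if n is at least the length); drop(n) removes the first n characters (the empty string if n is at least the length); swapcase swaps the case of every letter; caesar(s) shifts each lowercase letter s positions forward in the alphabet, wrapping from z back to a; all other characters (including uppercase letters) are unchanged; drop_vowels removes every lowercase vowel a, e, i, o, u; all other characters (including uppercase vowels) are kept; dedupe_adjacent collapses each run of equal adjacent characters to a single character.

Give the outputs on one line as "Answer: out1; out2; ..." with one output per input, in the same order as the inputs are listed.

Execution, op by op:
  "tvwskxoomq" -> "eghdvizzxb" -> "ghdvzzxb" -> "vwskoomq" -> "opldhhfj"
  "qzaw" -> "bklh" -> "bklh" -> "qzaw" -> "jstp"
  "jbxxesbsehv" -> "umiipdmdpsg" -> "mpdmdpsg" -> "besbsehv" -> "uxlulxao"
  "jlmqg" -> "uwxbr" -> "wxbr" -> "lmqg" -> "efjz"
  "xfbumypi" -> "iqmfxjat" -> "qmfxjt" -> "fbumyi" -> "yunfrb"

"opldhhfj"; "jstp"; "uxlulxao"; "efjz"; "yunfrb"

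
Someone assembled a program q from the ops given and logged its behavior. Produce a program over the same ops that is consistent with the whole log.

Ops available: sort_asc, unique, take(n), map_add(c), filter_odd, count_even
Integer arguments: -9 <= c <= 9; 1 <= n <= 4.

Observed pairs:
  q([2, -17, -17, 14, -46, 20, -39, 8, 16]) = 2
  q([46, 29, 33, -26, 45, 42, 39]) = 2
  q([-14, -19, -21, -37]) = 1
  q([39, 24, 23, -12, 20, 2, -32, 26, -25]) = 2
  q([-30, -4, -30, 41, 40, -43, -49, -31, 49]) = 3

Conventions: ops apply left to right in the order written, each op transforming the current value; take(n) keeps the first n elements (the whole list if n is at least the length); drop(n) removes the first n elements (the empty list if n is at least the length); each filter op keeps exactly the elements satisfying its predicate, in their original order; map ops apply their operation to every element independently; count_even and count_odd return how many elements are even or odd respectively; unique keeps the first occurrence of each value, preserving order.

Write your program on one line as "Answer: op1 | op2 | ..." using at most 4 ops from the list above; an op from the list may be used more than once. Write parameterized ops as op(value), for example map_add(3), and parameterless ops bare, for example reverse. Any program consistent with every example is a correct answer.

map_add(8) | take(4) | map_add(-8) | count_even

Check, running the answer program on each example:
  [2, -17, -17, 14, -46, 20, -39, 8, 16] -> [10, -9, -9, 22, -38, 28, -31, 16, 24] -> [10, -9, -9, 22] -> [2, -17, -17, 14] -> 2
  [46, 29, 33, -26, 45, 42, 39] -> [54, 37, 41, -18, 53, 50, 47] -> [54, 37, 41, -18] -> [46, 29, 33, -26] -> 2
  [-14, -19, -21, -37] -> [-6, -11, -13, -29] -> [-6, -11, -13, -29] -> [-14, -19, -21, -37] -> 1
  [39, 24, 23, -12, 20, 2, -32, 26, -25] -> [47, 32, 31, -4, 28, 10, -24, 34, -17] -> [47, 32, 31, -4] -> [39, 24, 23, -12] -> 2
  [-30, -4, -30, 41, 40, -43, -49, -31, 49] -> [-22, 4, -22, 49, 48, -35, -41, -23, 57] -> [-22, 4, -22, 49] -> [-30, -4, -30, 41] -> 3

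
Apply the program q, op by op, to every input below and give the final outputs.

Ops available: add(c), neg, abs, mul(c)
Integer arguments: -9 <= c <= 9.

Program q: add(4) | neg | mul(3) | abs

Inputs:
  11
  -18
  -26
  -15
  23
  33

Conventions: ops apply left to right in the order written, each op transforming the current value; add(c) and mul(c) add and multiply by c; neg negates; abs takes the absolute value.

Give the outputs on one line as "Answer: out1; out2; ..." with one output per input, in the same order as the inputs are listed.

Execution, op by op:
  11 -> 15 -> -15 -> -45 -> 45
  -18 -> -14 -> 14 -> 42 -> 42
  -26 -> -22 -> 22 -> 66 -> 66
  -15 -> -11 -> 11 -> 33 -> 33
  23 -> 27 -> -27 -> -81 -> 81
  33 -> 37 -> -37 -> -111 -> 111

45; 42; 66; 33; 81; 111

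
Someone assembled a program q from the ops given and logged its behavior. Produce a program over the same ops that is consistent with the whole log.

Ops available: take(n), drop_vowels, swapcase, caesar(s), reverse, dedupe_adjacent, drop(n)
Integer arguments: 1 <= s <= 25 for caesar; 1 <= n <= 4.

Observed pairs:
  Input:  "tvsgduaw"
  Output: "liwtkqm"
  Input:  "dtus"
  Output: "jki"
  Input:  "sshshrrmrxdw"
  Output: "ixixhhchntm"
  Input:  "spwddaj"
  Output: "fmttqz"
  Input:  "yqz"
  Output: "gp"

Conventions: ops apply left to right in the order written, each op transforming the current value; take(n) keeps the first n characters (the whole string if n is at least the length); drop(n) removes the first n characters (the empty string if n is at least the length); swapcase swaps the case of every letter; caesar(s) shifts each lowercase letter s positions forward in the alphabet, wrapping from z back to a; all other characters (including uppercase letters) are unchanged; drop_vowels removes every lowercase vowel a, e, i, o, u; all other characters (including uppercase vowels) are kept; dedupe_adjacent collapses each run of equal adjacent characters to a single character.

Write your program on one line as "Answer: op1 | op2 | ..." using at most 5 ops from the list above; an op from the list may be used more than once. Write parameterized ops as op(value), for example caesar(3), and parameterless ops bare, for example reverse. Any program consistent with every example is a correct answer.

caesar(23) | caesar(17) | drop(1) | caesar(2)

Check, running the answer program on each example:
  "tvsgduaw" -> "qspdarxt" -> "hjguriok" -> "jguriok" -> "liwtkqm"
  "dtus" -> "aqrp" -> "rhig" -> "hig" -> "jki"
  "sshshrrmrxdw" -> "ppepeoojouat" -> "ggvgvffaflrk" -> "gvgvffaflrk" -> "ixixhhchntm"
  "spwddaj" -> "pmtaaxg" -> "gdkrrox" -> "dkrrox" -> "fmttqz"
  "yqz" -> "vnw" -> "men" -> "en" -> "gp"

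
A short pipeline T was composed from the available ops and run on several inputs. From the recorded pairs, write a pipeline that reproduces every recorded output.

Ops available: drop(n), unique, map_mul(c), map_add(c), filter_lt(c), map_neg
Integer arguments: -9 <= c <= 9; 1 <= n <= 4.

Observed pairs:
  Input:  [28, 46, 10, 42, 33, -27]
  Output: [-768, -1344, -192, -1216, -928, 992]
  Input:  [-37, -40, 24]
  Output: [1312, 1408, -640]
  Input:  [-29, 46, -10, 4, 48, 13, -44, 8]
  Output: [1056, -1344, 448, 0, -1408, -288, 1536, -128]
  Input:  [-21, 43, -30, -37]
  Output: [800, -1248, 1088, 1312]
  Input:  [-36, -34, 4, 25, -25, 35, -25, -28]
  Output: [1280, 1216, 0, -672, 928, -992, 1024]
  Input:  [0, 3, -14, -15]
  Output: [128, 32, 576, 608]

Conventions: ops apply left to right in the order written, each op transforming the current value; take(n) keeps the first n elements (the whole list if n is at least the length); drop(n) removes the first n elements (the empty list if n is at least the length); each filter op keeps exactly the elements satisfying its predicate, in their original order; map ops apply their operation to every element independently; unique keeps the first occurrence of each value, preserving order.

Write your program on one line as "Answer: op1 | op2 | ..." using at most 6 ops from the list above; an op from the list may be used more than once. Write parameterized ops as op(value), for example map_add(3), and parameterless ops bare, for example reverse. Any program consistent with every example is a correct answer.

map_add(-4) | map_neg | map_mul(4) | map_neg | map_mul(-8) | unique

Check, running the answer program on each example:
  [28, 46, 10, 42, 33, -27] -> [24, 42, 6, 38, 29, -31] -> [-24, -42, -6, -38, -29, 31] -> [-96, -168, -24, -152, -116, 124] -> [96, 168, 24, 152, 116, -124] -> [-768, -1344, -192, -1216, -928, 992] -> [-768, -1344, -192, -1216, -928, 992]
  [-37, -40, 24] -> [-41, -44, 20] -> [41, 44, -20] -> [164, 176, -80] -> [-164, -176, 80] -> [1312, 1408, -640] -> [1312, 1408, -640]
  [-29, 46, -10, 4, 48, 13, -44, 8] -> [-33, 42, -14, 0, 44, 9, -48, 4] -> [33, -42, 14, 0, -44, -9, 48, -4] -> [132, -168, 56, 0, -176, -36, 192, -16] -> [-132, 168, -56, 0, 176, 36, -192, 16] -> [1056, -1344, 448, 0, -1408, -288, 1536, -128] -> [1056, -1344, 448, 0, -1408, -288, 1536, -128]
  [-21, 43, -30, -37] -> [-25, 39, -34, -41] -> [25, -39, 34, 41] -> [100, -156, 136, 164] -> [-100, 156, -136, -164] -> [800, -1248, 1088, 1312] -> [800, -1248, 1088, 1312]
  [-36, -34, 4, 25, -25, 35, -25, -28] -> [-40, -38, 0, 21, -29, 31, -29, -32] -> [40, 38, 0, -21, 29, -31, 29, 32] -> [160, 152, 0, -84, 116, -124, 116, 128] -> [-160, -152, 0, 84, -116, 124, -116, -128] -> [1280, 1216, 0, -672, 928, -992, 928, 1024] -> [1280, 1216, 0, -672, 928, -992, 1024]
  [0, 3, -14, -15] -> [-4, -1, -18, -19] -> [4, 1, 18, 19] -> [16, 4, 72, 76] -> [-16, -4, -72, -76] -> [128, 32, 576, 608] -> [128, 32, 576, 608]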